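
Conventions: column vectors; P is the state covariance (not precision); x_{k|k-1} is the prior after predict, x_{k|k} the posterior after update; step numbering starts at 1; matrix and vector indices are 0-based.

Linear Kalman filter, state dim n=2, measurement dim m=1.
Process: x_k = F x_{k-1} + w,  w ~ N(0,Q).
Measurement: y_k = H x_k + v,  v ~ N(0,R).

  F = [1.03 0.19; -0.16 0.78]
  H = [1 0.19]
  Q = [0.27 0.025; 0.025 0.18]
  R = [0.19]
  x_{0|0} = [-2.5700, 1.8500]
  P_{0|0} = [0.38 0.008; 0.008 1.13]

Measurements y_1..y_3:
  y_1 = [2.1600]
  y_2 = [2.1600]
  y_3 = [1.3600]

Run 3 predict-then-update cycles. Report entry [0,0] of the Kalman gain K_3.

step 1: x^-=[-2.2956, 1.8542]  P^-=[0.7171 0.1360; 0.1360 0.8752]  S=[0.9904]  K=[0.7501; 0.3053]  nu=[4.1033]  x^+=[0.7825, 3.1068]  P^+=[0.1598 -0.0908; -0.0908 0.7829]
step 2: x^-=[1.3963, 2.2981]  P^-=[0.4322 0.0445; 0.0445 0.6831]  S=[0.6638]  K=[0.6639; 0.2626]  nu=[0.3271]  x^+=[1.6134, 2.3840]  P^+=[0.1397 -0.0712; -0.0712 0.6373]
step 3: x^-=[2.1148, 1.6014]  P^-=[0.4133 0.0414; 0.0414 0.5891]  S=[0.6403]  K=[0.6578; 0.2395]  nu=[-1.0590]  x^+=[1.4182, 1.3478]  P^+=[0.1363 -0.0595; -0.0595 0.5524]

K[0,0] = 0.6578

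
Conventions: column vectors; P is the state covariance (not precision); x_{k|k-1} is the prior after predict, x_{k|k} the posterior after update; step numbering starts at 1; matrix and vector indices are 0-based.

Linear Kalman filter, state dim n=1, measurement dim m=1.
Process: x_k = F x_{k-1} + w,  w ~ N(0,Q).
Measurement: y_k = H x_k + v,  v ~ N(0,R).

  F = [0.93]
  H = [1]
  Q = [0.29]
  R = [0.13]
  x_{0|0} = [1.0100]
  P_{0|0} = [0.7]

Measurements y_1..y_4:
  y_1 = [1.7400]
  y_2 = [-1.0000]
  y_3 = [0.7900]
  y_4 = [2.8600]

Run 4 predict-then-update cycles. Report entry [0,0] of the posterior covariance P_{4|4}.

P_post[0,0] = 0.0964

step 1: x^-=[0.9393]  P^-=[0.8954]  S=[1.0254]  K=[0.8732]  nu=[0.8007]  x^+=[1.6385]  P^+=[0.1135]
step 2: x^-=[1.5238]  P^-=[0.3882]  S=[0.5182]  K=[0.7491]  nu=[-2.5238]  x^+=[-0.3668]  P^+=[0.0974]
step 3: x^-=[-0.3412]  P^-=[0.3742]  S=[0.5042]  K=[0.7422]  nu=[1.1312]  x^+=[0.4984]  P^+=[0.0965]
step 4: x^-=[0.4635]  P^-=[0.3734]  S=[0.5034]  K=[0.7418]  nu=[2.3965]  x^+=[2.2412]  P^+=[0.0964]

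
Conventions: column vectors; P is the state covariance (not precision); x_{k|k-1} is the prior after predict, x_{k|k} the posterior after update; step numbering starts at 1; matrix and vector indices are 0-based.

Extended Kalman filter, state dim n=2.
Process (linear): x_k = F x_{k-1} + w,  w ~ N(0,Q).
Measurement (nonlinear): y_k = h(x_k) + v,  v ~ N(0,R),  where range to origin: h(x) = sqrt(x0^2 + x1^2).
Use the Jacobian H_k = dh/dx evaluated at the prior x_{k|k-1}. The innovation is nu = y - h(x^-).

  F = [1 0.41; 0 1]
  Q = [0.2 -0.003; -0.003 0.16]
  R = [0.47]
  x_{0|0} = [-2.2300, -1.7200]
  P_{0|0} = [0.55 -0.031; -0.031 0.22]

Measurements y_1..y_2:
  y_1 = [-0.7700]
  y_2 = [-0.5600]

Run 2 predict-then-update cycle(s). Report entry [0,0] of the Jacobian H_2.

step 1: x^-=[-2.9352, -1.7200]  P^-=[0.7616 0.0562; 0.0562 0.3800]  H_jac=[-0.8628 -0.5056]  S=[1.1831]  K=[-0.5794; -0.2034]  nu=[-4.1720]  x^+=[-0.5179, -0.8715]  P^+=[0.3644 -0.0832; -0.0832 0.3311]
step 2: x^-=[-0.8752, -0.8715]  P^-=[0.5518 0.0495; 0.0495 0.4911]  H_jac=[-0.7086 -0.7056]  S=[1.0411]  K=[-0.4092; -0.3665]  nu=[-1.7951]  x^+=[-0.1407, -0.2135]  P^+=[0.3775 -0.1066; -0.1066 0.3512]

H_jac[0,0] = -0.7086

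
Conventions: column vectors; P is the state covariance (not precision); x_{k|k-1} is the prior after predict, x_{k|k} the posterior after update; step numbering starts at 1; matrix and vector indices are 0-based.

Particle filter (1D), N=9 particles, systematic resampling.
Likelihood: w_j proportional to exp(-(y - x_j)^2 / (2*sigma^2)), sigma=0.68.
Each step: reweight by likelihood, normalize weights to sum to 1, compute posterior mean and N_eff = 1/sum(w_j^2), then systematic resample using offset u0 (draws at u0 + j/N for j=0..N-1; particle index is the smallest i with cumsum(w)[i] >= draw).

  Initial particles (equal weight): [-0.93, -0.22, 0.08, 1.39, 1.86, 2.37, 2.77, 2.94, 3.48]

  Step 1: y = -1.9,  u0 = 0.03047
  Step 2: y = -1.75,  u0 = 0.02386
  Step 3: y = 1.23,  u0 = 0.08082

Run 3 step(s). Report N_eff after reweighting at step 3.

N_eff = 9.0000

step 1: w=[0.8542, 0.1117, 0.0341, 0.0000, 0.0000, 0.0000, 0.0000, 0.0000, 0.0000]  mean=-0.8162  Neff=1.3453  idx=[0, 0, 0, 0, 0, 0, 0, 0, 1]
step 2: w=[0.1225, 0.1225, 0.1225, 0.1225, 0.1225, 0.1225, 0.1225, 0.1225, 0.0202]  mean=-0.9157  Neff=8.3045  idx=[0, 1, 2, 2, 3, 4, 5, 6, 7]
step 3: w=[0.1111, 0.1111, 0.1111, 0.1111, 0.1111, 0.1111, 0.1111, 0.1111, 0.1111]  mean=-0.9300  Neff=9.0000  idx=[0, 1, 2, 3, 4, 5, 6, 7, 8]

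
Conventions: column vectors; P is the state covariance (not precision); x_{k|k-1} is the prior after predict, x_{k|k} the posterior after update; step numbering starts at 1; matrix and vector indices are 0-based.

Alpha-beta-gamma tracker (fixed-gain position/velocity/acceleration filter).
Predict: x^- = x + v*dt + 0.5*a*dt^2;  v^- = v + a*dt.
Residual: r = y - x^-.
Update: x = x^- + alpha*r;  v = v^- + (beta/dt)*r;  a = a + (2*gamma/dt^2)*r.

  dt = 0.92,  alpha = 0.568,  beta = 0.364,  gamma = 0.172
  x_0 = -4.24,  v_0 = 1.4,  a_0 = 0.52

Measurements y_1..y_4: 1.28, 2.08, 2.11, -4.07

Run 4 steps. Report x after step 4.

step 1: x_pred=-2.7319  r=4.0119  x^+=-0.4532  v^+=3.4657  a^+=2.1506
step 2: x_pred=3.6454  r=-1.5654  x^+=2.7563  v^+=4.8249  a^+=1.5143
step 3: x_pred=7.8360  r=-5.7260  x^+=4.5836  v^+=3.9525  a^+=-0.8129
step 4: x_pred=7.8760  r=-11.9460  x^+=1.0907  v^+=-1.5218  a^+=-5.6681

x_post = 1.0907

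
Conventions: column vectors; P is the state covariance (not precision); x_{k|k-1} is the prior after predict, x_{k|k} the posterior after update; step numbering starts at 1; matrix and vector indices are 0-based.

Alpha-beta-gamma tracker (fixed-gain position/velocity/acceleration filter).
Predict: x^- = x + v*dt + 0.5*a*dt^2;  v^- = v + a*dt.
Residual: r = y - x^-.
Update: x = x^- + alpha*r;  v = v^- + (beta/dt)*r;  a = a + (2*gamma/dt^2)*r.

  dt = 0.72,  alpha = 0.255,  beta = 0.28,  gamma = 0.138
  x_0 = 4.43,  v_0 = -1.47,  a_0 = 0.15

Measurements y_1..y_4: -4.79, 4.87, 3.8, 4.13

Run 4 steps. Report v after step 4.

v_post = 4.1471

step 1: x_pred=3.4105  r=-8.2005  x^+=1.3194  v^+=-4.5511  a^+=-4.2160
step 2: x_pred=-3.0502  r=7.9202  x^+=-1.0306  v^+=-4.5065  a^+=0.0008
step 3: x_pred=-4.2750  r=8.0750  x^+=-2.2159  v^+=-1.3657  a^+=4.3000
step 4: x_pred=-2.0846  r=6.2146  x^+=-0.4999  v^+=4.1471  a^+=7.6087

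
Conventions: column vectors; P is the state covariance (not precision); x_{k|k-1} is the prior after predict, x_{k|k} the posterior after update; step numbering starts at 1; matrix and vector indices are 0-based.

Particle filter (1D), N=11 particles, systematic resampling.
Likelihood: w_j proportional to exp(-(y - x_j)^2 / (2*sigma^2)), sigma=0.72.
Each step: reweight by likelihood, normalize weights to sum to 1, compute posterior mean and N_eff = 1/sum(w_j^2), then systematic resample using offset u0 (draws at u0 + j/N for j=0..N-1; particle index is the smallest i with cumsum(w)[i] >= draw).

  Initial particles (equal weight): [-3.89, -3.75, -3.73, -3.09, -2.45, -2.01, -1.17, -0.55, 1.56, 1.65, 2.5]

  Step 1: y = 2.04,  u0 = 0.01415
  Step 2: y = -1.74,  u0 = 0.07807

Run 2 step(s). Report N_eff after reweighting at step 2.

N_eff = 7.4165

step 1: w=[0.0000, 0.0000, 0.0000, 0.0000, 0.0000, 0.0000, 0.0000, 0.0006, 0.3227, 0.3480, 0.3286]  mean=1.8989  Neff=3.0007  idx=[8, 8, 8, 8, 9, 9, 9, 9, 10, 10, 10]
step 2: w=[0.1602, 0.1602, 0.1602, 0.1602, 0.0896, 0.0896, 0.0896, 0.0896, 0.0002, 0.0002, 0.0002]  mean=1.5928  Neff=7.4165  idx=[0, 1, 1, 2, 2, 3, 3, 4, 5, 6, 7]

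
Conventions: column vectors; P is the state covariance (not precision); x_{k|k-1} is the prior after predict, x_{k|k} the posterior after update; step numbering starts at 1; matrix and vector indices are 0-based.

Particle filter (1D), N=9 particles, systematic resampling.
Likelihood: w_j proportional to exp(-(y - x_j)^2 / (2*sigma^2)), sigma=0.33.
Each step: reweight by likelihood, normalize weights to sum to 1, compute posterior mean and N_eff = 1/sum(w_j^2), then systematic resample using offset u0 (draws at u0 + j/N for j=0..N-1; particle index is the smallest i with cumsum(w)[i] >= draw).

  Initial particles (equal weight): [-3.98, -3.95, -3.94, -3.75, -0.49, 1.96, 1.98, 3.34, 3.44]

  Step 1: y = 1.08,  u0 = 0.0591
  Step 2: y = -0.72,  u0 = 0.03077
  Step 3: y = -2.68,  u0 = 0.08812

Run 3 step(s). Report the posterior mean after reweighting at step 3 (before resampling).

step 1: w=[0.0000, 0.0000, 0.0000, 0.0000, 0.0002, 0.5406, 0.4591, 0.0000, 0.0000]  mean=1.9686  Neff=1.9877  idx=[5, 5, 5, 5, 5, 6, 6, 6, 6]
step 2: w=[0.1344, 0.1344, 0.1344, 0.1344, 0.1344, 0.0820, 0.0820, 0.0820, 0.0820]  mean=1.9666  Neff=8.5316  idx=[0, 1, 1, 2, 3, 4, 5, 6, 8]
step 3: w=[0.1374, 0.1374, 0.1374, 0.1374, 0.1374, 0.1374, 0.0585, 0.0585, 0.0585]  mean=1.9635  Neff=8.0928  idx=[0, 1, 2, 3, 3, 4, 5, 6, 8]

post_mean = 1.9635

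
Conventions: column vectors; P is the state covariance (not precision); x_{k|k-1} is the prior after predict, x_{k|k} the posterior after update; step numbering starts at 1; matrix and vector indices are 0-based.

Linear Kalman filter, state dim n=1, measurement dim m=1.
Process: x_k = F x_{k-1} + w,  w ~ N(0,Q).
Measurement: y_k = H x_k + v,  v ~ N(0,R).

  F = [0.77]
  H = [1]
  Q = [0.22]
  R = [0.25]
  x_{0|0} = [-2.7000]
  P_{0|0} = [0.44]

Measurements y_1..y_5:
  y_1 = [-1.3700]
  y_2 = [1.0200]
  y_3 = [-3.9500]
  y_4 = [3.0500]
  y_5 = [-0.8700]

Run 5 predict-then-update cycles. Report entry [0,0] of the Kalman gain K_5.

K[0,0] = 0.5463

step 1: x^-=[-2.0790]  P^-=[0.4809]  S=[0.7309]  K=[0.6579]  nu=[0.7090]  x^+=[-1.6125]  P^+=[0.1645]
step 2: x^-=[-1.2416]  P^-=[0.3175]  S=[0.5675]  K=[0.5595]  nu=[2.2616]  x^+=[0.0237]  P^+=[0.1399]
step 3: x^-=[0.0183]  P^-=[0.3029]  S=[0.5529]  K=[0.5479]  nu=[-3.9683]  x^+=[-2.1558]  P^+=[0.1370]
step 4: x^-=[-1.6600]  P^-=[0.3012]  S=[0.5512]  K=[0.5464]  nu=[4.7100]  x^+=[0.9138]  P^+=[0.1366]
step 5: x^-=[0.7036]  P^-=[0.3010]  S=[0.5510]  K=[0.5463]  nu=[-1.5736]  x^+=[-0.1560]  P^+=[0.1366]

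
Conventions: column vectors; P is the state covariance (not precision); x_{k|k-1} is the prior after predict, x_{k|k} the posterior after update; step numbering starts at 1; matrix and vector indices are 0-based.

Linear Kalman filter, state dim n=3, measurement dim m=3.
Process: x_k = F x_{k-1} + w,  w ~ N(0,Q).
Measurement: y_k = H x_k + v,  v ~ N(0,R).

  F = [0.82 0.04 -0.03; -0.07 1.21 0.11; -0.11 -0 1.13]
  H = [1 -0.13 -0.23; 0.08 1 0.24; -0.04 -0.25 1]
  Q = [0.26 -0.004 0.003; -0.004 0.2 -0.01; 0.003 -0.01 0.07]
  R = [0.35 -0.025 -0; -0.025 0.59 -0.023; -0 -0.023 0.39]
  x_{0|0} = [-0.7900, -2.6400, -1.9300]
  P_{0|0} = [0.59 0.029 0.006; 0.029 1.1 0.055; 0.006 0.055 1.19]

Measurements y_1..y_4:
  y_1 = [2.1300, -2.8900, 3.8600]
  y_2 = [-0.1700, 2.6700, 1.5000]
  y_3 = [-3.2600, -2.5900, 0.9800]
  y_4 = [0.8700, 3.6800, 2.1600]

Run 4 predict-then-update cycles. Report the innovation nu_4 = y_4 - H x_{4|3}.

innov = [2.4457, 4.8123, -0.1202]

step 1: x^-=[-0.6955, -3.3514, -2.0940]  P^-=[0.6610 0.0389 -0.0826; 0.0389 1.8374 0.2133; -0.0826 0.2133 1.5952]  S=[1.1671 -0.3345 -0.4420; -0.3345 2.6290 0.0907; -0.4420 0.0907 2.0018]  K=[0.6377 0.1059 0.0767; -0.0733 0.7162 -0.1723; -0.0716 0.1893 0.7475]  nu=[1.9082, 1.0196, 5.0883]  x^+=[1.0194, -3.6381, 1.7660]  P^+=[0.2321 0.0164 0.0408; 0.0164 0.4217 0.0224; 0.0408 0.0224 0.2944]
step 2: x^-=[0.6374, -4.2791, 1.8835]  P^-=[0.4160 0.0214 0.0110; 0.0214 0.8246 0.0531; 0.0110 0.0531 0.4386]  S=[0.7957 -0.1134 -0.0887; -0.1134 1.4719 -0.0758; -0.0887 -0.0758 0.8538]  K=[0.5335 0.0826 0.0499; -0.0588 0.5585 -0.1368; -0.0468 0.1306 0.5044]  nu=[-0.9305, 6.4461, -1.4278]  x^+=[0.6023, -0.4290, 2.0485]  P^+=[0.1927 0.0120 0.0283; 0.0120 0.3292 0.0166; 0.0283 0.0166 0.1990]
step 3: x^-=[0.4153, -0.3359, 2.2486]  P^-=[0.3897 0.0142 0.0059; 0.0142 0.6872 0.0347; 0.0059 0.0347 0.3194]  S=[0.7638 -0.0945 -0.0668; -0.0945 1.3173 -0.0872; -0.0668 -0.0872 0.7354]  K=[0.5186 0.0752 0.0380; -0.0564 0.5162 -0.1311; -0.0430 0.1104 0.4313]  nu=[-3.2018, -2.8270, -1.3359]  x^+=[-1.5085, -1.4393, 1.4981]  P^+=[0.1862 0.0101 0.0231; 0.0101 0.3049 0.0136; 0.0231 0.0136 0.1700]
step 4: x^-=[-1.3395, -1.4712, 1.8588]  P^-=[0.3854 0.0112 0.0024; 0.0112 0.6509 0.0277; 0.0024 0.0277 0.2836]  S=[0.7590 -0.0901 -0.0618; -0.0901 1.2749 -0.0933; -0.0618 -0.0933 0.7011]  K=[0.5163 0.0723 0.0326; -0.0561 0.5029 -0.1312; -0.0425 0.1019 0.4043]  nu=[2.4457, 4.8123, -0.1202]  x^+=[0.2673, 0.8274, 2.1967]  P^+=[0.1849 0.0092 0.0208; 0.0092 0.2975 0.0120; 0.0208 0.0120 0.1592]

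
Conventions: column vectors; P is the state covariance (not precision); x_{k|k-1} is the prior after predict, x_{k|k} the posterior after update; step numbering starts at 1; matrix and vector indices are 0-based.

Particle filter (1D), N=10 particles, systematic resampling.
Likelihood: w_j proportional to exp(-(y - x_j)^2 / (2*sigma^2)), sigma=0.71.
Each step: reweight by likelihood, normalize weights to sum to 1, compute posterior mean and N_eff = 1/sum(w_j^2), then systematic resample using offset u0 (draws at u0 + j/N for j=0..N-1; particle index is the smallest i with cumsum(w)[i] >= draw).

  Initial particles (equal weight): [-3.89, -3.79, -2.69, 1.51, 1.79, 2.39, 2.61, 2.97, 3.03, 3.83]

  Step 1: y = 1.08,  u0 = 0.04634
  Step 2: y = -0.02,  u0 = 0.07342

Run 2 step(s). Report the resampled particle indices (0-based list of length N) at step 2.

step 1: w=[0.0000, 0.0000, 0.0000, 0.4698, 0.3423, 0.1029, 0.0554, 0.0163, 0.0130, 0.0003]  mean=1.8016  Neff=2.8410  idx=[3, 3, 3, 3, 3, 4, 4, 4, 5, 6]
step 2: w=[0.1605, 0.1605, 0.1605, 0.1605, 0.1605, 0.0635, 0.0635, 0.0635, 0.0052, 0.0017]  mean=1.5698  Neff=7.0935  idx=[0, 1, 1, 2, 2, 3, 4, 4, 6, 7]

resampled_idx = [0, 1, 1, 2, 2, 3, 4, 4, 6, 7]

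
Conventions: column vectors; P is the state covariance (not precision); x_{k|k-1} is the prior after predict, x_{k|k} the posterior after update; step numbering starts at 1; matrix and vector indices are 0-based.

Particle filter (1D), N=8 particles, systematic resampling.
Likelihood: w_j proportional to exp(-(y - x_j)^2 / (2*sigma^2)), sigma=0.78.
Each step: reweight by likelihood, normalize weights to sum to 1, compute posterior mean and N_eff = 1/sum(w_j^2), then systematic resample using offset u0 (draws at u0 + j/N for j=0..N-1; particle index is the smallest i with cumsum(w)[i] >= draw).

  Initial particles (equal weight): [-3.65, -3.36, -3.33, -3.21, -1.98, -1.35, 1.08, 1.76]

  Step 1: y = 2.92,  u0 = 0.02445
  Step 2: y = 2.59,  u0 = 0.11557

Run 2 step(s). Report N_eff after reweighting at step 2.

step 1: w=[0.0000, 0.0000, 0.0000, 0.0000, 0.0000, 0.0000, 0.1576, 0.8424]  mean=1.6529  Neff=1.3614  idx=[6, 6, 7, 7, 7, 7, 7, 7]
step 2: w=[0.0413, 0.0413, 0.1529, 0.1529, 0.1529, 0.1529, 0.1529, 0.1529]  mean=1.7038  Neff=6.9608  idx=[2, 3, 3, 4, 5, 6, 7, 7]

N_eff = 6.9608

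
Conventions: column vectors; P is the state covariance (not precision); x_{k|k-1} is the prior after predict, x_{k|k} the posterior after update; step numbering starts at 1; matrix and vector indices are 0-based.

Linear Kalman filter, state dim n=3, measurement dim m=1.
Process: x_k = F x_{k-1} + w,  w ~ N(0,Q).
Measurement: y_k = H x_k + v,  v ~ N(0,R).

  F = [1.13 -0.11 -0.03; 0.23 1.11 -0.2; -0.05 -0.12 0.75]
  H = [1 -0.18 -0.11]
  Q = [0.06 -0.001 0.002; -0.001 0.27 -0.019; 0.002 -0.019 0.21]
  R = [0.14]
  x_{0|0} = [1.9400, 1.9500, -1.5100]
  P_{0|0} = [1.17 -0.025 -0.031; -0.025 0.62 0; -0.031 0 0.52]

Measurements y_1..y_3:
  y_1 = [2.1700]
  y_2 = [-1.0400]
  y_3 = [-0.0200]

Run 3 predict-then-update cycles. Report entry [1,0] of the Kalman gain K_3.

step 1: x^-=[2.0230, 2.9127, -1.4635]  P^-=[1.5703 0.2070 -0.0907; 0.2070 1.1067 -0.1966; -0.0907 -0.1966 0.5164]  S=[1.6900]  K=[0.9130; 0.0174; -0.0663]  nu=[0.5103]  x^+=[2.4889, 2.9216, -1.4973]  P^+=[0.1615 0.1801 0.0117; 0.1801 1.1062 -0.1947; 0.0117 -0.1947 0.5089]
step 2: x^-=[2.5360, 4.1149, -1.5980]  P^-=[0.2332 0.1298 -0.0022; 0.1298 1.8392 -0.4241; -0.0022 -0.4241 0.5489]  S=[0.3764]  K=[0.5582; -0.4106; 0.0367]  nu=[-3.0111]  x^+=[0.8552, 5.3512, -1.7085]  P^+=[0.1160 0.2161 -0.0099; 0.2161 1.7757 -0.4184; -0.0099 -0.4184 0.5484]
step 3: x^-=[0.4290, 6.4783, -1.9663]  P^-=[0.1742 0.0882 0.0031; 0.0882 2.7829 -0.7173; 0.0031 -0.7173 0.6230]  S=[0.3511]  K=[0.4501; -0.9507; 0.1813]  nu=[0.5008]  x^+=[0.6544, 6.0022, -1.8755]  P^+=[0.1031 0.2385 -0.0256; 0.2385 2.4656 -0.6568; -0.0256 -0.6568 0.6115]

K[1,0] = -0.9507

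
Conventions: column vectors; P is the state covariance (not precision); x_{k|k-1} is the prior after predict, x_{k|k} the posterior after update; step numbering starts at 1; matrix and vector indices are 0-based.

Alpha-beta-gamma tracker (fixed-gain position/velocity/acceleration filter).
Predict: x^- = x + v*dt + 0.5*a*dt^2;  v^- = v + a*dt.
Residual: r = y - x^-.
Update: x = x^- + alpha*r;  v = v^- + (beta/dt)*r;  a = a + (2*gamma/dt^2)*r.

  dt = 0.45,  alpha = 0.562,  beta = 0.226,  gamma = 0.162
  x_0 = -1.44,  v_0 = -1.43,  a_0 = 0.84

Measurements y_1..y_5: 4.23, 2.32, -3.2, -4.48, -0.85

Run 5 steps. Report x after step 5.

x_post = -2.1206

step 1: x_pred=-1.9984  r=6.2285  x^+=1.5019  v^+=2.0761  a^+=10.8055
step 2: x_pred=3.5302  r=-1.2102  x^+=2.8501  v^+=6.3307  a^+=8.8692
step 3: x_pred=6.5969  r=-9.7969  x^+=1.0910  v^+=5.4016  a^+=-6.8059
step 4: x_pred=2.8327  r=-7.3127  x^+=-1.2770  v^+=-1.3336  a^+=-18.5062
step 5: x_pred=-3.7509  r=2.9009  x^+=-2.1206  v^+=-8.2045  a^+=-13.8647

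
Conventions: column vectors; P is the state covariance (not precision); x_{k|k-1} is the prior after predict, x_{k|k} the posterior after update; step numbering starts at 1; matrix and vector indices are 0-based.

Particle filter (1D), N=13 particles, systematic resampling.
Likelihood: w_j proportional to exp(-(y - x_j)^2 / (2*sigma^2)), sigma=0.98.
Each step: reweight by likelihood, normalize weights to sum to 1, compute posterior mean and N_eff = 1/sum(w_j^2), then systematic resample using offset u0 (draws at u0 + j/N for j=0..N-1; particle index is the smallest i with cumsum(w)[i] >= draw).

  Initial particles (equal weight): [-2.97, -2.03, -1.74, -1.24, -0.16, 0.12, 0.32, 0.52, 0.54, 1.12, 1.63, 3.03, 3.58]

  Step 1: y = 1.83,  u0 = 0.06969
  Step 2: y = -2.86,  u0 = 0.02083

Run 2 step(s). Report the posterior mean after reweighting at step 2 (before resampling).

post_mean = 0.3268

step 1: w=[0.0000, 0.0001, 0.0003, 0.0019, 0.0325, 0.0558, 0.0780, 0.1046, 0.1074, 0.1965, 0.2503, 0.1207, 0.0519]  mean=1.3153  Neff=6.6114  idx=[5, 6, 7, 8, 8, 9, 9, 10, 10, 10, 11, 11, 12]
step 2: w=[0.4255, 0.2241, 0.1132, 0.1055, 0.1055, 0.0114, 0.0114, 0.0012, 0.0012, 0.0012, 0.0000, 0.0000, 0.0000]  mean=0.3268  Neff=3.7509  idx=[0, 0, 0, 0, 0, 0, 1, 1, 1, 2, 3, 3, 4]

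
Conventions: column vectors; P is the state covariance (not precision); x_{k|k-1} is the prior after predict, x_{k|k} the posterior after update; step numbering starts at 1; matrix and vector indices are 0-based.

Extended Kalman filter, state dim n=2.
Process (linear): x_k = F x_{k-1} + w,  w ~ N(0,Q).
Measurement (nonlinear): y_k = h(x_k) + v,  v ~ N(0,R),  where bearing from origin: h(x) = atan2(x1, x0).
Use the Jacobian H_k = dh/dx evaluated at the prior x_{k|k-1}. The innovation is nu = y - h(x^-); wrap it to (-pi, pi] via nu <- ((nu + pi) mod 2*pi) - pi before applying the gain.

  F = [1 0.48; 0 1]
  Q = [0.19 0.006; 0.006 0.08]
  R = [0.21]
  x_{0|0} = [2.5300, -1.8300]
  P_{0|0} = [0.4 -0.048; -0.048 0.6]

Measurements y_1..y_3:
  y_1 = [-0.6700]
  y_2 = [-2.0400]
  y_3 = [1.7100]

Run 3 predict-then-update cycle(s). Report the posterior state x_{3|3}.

step 1: x^-=[1.6516, -1.8300]  P^-=[0.6822 0.2460; 0.2460 0.6800]  H_jac=[0.3012 0.2718]  S=[0.3624]  K=[0.7514; 0.7145]  nu=[0.1666]  x^+=[1.7768, -1.7110]  P^+=[0.4776 0.0515; 0.0515 0.4950]
step 2: x^-=[0.9555, -1.7110]  P^-=[0.8310 0.2951; 0.2951 0.5750]  H_jac=[0.4455 0.2488]  S=[0.4759]  K=[0.9321; 0.5768]  nu=[-0.9785]  x^+=[0.0434, -2.2754]  P^+=[0.4175 0.0392; 0.0392 0.4167]
step 3: x^-=[-1.0488, -2.2754]  P^-=[0.7411 0.2452; 0.2452 0.4967]  H_jac=[0.3625 -0.1671]  S=[0.2915]  K=[0.7809; 0.0202]  nu=[-2.5705]  x^+=[-3.0561, -2.3273]  P^+=[0.5633 0.2406; 0.2406 0.4966]

x_post = [-3.0561, -2.3273]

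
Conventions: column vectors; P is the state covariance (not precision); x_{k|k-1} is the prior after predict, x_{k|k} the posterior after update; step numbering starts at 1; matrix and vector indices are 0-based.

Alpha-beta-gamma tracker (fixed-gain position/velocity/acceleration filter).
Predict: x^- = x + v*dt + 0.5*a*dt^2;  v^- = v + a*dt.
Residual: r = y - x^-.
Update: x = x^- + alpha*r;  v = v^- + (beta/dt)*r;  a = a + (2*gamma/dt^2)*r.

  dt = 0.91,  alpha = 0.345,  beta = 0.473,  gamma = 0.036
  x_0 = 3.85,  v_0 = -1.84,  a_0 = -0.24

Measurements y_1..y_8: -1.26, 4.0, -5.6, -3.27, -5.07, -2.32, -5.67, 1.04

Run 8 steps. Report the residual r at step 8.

resid = 4.7541

step 1: x_pred=2.0762  r=-3.3362  x^+=0.9252  v^+=-3.7925  a^+=-0.5301
step 2: x_pred=-2.7454  r=6.7454  x^+=-0.4183  v^+=-0.7687  a^+=0.0564
step 3: x_pred=-1.0944  r=-4.5056  x^+=-2.6489  v^+=-3.0593  a^+=-0.3353
step 4: x_pred=-5.5717  r=2.3017  x^+=-4.7776  v^+=-2.1681  a^+=-0.1352
step 5: x_pred=-6.8065  r=1.7365  x^+=-6.2074  v^+=-1.3885  a^+=0.0158
step 6: x_pred=-7.4644  r=5.1444  x^+=-5.6896  v^+=1.2998  a^+=0.4631
step 7: x_pred=-4.3150  r=-1.3550  x^+=-4.7825  v^+=1.0169  a^+=0.3453
step 8: x_pred=-3.7141  r=4.7541  x^+=-2.0740  v^+=3.8022  a^+=0.7586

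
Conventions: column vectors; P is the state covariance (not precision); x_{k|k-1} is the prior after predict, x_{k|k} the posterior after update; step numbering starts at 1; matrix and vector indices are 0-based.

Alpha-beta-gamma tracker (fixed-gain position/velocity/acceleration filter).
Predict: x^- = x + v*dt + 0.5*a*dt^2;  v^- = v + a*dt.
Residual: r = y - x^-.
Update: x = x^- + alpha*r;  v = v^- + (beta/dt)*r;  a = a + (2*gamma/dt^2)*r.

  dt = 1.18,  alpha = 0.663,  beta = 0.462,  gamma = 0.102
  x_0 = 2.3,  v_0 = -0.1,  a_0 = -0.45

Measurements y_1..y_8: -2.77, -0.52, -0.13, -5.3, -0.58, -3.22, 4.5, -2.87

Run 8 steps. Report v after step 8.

v_post = 1.0430

step 1: x_pred=1.8687  r=-4.6387  x^+=-1.2068  v^+=-2.4472  a^+=-1.1296
step 2: x_pred=-4.8809  r=4.3609  x^+=-1.9896  v^+=-2.0727  a^+=-0.4907
step 3: x_pred=-4.7771  r=4.6471  x^+=-1.6961  v^+=-0.8323  a^+=0.1901
step 4: x_pred=-2.5458  r=-2.7542  x^+=-4.3718  v^+=-1.6863  a^+=-0.2134
step 5: x_pred=-6.5102  r=5.9302  x^+=-2.5785  v^+=0.3838  a^+=0.6555
step 6: x_pred=-1.6693  r=-1.5507  x^+=-2.6974  v^+=0.5501  a^+=0.4283
step 7: x_pred=-1.7502  r=6.2502  x^+=2.3937  v^+=3.5025  a^+=1.3440
step 8: x_pred=7.4623  r=-10.3323  x^+=0.6120  v^+=1.0430  a^+=-0.1698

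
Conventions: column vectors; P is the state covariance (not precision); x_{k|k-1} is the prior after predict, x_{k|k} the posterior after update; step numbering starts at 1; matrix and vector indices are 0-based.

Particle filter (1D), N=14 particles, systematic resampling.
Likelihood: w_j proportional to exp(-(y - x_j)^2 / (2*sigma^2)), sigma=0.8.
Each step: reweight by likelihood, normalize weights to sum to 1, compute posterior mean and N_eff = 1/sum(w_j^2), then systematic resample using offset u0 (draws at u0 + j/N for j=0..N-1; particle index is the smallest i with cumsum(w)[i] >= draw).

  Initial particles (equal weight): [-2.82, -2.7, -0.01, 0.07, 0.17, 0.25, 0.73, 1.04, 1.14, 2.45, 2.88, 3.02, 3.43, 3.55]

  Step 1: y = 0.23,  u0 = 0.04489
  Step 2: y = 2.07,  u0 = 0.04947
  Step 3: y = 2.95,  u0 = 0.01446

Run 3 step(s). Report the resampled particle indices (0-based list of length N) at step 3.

resampled_idx = [3, 5, 6, 7, 7, 8, 9, 10, 10, 11, 11, 12, 13, 13]

step 1: w=[0.0001, 0.0002, 0.1618, 0.1659, 0.1688, 0.1692, 0.1392, 0.1014, 0.0886, 0.0036, 0.0007, 0.0004, 0.0001, 0.0000]  mean=0.4005  Neff=6.7411  idx=[2, 2, 3, 3, 4, 4, 4, 5, 5, 6, 6, 7, 7, 8]
step 2: w=[0.0144, 0.0144, 0.0186, 0.0186, 0.0253, 0.0253, 0.0253, 0.0319, 0.0319, 0.1042, 0.1042, 0.1851, 0.1851, 0.2157]  mean=0.8142  Neff=7.0510  idx=[3, 6, 8, 9, 10, 10, 11, 11, 12, 12, 12, 13, 13, 13]
step 3: w=[0.0026, 0.0040, 0.0057, 0.0359, 0.0359, 0.0359, 0.0976, 0.0976, 0.0976, 0.0976, 0.0976, 0.1306, 0.1306, 0.1306]  mean=1.0353  Neff=9.7323  idx=[3, 5, 6, 7, 7, 8, 9, 10, 10, 11, 11, 12, 13, 13]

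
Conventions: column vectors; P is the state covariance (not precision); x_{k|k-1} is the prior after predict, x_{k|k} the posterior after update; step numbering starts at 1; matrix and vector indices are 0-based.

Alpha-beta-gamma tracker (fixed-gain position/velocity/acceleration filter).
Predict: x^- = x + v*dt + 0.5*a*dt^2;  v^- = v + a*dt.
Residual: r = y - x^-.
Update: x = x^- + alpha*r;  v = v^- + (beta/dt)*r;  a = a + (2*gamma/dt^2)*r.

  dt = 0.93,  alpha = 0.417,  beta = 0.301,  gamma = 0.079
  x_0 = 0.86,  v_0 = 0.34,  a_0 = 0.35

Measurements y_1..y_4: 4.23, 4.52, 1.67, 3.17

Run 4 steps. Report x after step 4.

x_post = 4.9559

step 1: x_pred=1.3276  r=2.9024  x^+=2.5379  v^+=1.6049  a^+=0.8802
step 2: x_pred=4.4111  r=0.1089  x^+=4.4565  v^+=2.4587  a^+=0.9001
step 3: x_pred=7.1324  r=-5.4624  x^+=4.8546  v^+=1.5279  a^+=-0.0978
step 4: x_pred=6.2333  r=-3.0633  x^+=4.9559  v^+=0.4456  a^+=-0.6574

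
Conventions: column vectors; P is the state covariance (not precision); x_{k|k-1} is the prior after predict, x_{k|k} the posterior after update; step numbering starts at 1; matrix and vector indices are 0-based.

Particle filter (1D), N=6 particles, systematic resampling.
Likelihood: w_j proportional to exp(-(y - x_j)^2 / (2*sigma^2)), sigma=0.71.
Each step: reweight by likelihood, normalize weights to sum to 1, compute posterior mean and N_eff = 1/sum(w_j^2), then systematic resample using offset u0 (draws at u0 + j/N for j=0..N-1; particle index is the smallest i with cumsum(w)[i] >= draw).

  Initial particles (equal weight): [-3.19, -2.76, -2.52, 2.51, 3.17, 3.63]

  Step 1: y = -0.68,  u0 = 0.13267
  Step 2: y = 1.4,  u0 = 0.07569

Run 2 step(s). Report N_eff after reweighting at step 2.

step 1: w=[0.0383, 0.2712, 0.6896, 0.0008, 0.0000, 0.0000]  mean=-2.6066  Neff=1.8161  idx=[1, 1, 2, 2, 2, 2]
step 2: w=[0.0340, 0.0340, 0.2330, 0.2330, 0.2330, 0.2330]  mean=-2.5363  Neff=4.5571  idx=[2, 2, 3, 4, 4, 5]

N_eff = 4.5571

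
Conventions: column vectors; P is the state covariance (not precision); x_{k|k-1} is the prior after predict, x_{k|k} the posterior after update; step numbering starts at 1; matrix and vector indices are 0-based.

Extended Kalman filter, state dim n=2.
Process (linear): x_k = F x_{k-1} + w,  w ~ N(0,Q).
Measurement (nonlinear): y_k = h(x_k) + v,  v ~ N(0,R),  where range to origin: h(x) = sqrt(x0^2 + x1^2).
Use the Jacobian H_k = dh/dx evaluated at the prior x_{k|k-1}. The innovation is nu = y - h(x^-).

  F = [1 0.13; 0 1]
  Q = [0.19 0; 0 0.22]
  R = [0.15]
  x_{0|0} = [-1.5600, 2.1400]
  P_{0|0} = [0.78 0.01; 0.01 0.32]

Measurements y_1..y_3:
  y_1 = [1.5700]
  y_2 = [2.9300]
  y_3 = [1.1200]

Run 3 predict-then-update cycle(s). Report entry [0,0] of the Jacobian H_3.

H_jac[0,0] = -0.0358

step 1: x^-=[-1.2818, 2.1400]  P^-=[0.9780 0.0516; 0.0516 0.5400]  H_jac=[-0.5138 0.8579]  S=[0.7602]  K=[-0.6029; 0.5745]  nu=[-0.9245]  x^+=[-0.7244, 1.6088]  P^+=[0.7017 0.3149; 0.3149 0.2891]
step 2: x^-=[-0.5153, 1.6088]  P^-=[0.9785 0.3525; 0.3525 0.5091]  H_jac=[-0.3050 0.9523]  S=[0.4980]  K=[0.0747; 0.7577]  nu=[1.2407]  x^+=[-0.4225, 2.5489]  P^+=[0.9757 0.3243; 0.3243 0.2232]
step 3: x^-=[-0.0912, 2.5489]  P^-=[1.2538 0.3533; 0.3533 0.4432]  H_jac=[-0.0358 0.9994]  S=[0.5690]  K=[0.5417; 0.7562]  nu=[-1.4305]  x^+=[-0.8661, 1.4671]  P^+=[1.0868 0.1202; 0.1202 0.1178]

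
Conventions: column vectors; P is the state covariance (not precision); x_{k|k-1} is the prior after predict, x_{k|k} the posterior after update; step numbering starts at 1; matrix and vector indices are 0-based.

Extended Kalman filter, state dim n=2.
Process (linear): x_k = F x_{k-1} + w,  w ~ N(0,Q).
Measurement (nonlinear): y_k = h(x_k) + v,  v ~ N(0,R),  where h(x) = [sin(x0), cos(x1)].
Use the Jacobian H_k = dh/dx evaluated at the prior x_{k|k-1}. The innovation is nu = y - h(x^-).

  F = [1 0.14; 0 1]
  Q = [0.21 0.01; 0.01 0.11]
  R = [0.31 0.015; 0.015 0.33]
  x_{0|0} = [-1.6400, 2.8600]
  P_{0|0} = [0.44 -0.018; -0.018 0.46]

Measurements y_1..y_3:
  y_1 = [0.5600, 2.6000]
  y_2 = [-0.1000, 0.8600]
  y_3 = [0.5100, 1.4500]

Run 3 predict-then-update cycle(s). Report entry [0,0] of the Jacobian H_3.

step 1: x^-=[-1.2396, 2.8600]  P^-=[0.6540 0.0564; 0.0564 0.5700]  H_jac=[0.3252 0.0000; 0.0000 -0.2779]  S=[0.3792 0.0099; 0.0099 0.3740]  K=[0.5624 -0.0568; 0.0595 -0.4251]  nu=[1.5057, 3.5606]  x^+=[-0.5951, 1.4360]  P^+=[0.5335 0.0371; 0.0371 0.5016]
step 2: x^-=[-0.3941, 1.4360]  P^-=[0.7637 0.1173; 0.1173 0.6116]  H_jac=[0.9234 0.0000; 0.0000 -0.9909]  S=[0.9611 -0.0923; -0.0923 0.9305]  K=[0.7286 -0.0526; 0.0506 -0.6462]  nu=[0.2839, 0.7256]  x^+=[-0.2254, 0.9815]  P^+=[0.2438 0.0065; 0.0065 0.2144]
step 3: x^-=[-0.0880, 0.9815]  P^-=[0.4598 0.0465; 0.0465 0.3244]  H_jac=[0.9961 0.0000; 0.0000 -0.8313]  S=[0.7662 -0.0235; -0.0235 0.5542]  K=[0.5964 -0.0445; 0.0456 -0.4847]  nu=[0.5978, 0.8942]  x^+=[0.2288, 0.5753]  P^+=[0.1849 0.0069; 0.0069 0.1916]

H_jac[0,0] = 0.9961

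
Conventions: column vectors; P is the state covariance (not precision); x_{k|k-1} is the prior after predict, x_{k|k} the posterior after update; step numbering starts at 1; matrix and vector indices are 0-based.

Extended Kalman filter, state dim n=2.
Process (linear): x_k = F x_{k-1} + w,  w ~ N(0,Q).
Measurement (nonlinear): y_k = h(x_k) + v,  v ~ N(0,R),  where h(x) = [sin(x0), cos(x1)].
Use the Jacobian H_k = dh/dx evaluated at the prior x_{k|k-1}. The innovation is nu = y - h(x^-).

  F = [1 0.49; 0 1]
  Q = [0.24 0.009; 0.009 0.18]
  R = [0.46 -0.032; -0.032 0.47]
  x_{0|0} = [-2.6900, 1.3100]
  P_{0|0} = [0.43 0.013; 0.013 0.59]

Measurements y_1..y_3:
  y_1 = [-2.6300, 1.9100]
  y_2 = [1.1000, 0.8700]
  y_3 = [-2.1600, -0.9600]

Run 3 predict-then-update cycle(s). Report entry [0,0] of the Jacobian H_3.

H_jac[0,0] = 0.9124

step 1: x^-=[-2.0481, 1.3100]  P^-=[0.8244 0.3111; 0.3111 0.7700]  H_jac=[-0.4594 0.0000; 0.0000 -0.9662]  S=[0.6340 0.1061; 0.1061 1.1888]  K=[-0.5635 -0.2026; -0.1225 -0.6149]  nu=[-1.7418, 1.6521]  x^+=[-1.4013, 0.5076]  P^+=[0.5501 0.0799; 0.0799 0.2950]
step 2: x^-=[-1.1526, 0.5076]  P^-=[0.9392 0.2334; 0.2334 0.4750]  H_jac=[0.4061 0.0000; 0.0000 -0.4861]  S=[0.6149 -0.0781; -0.0781 0.5822]  K=[0.6059 -0.1136; 0.1056 -0.3824]  nu=[2.0138, -0.0039]  x^+=[0.0680, 0.7218]  P^+=[0.6952 0.1498; 0.1498 0.3767]
step 3: x^-=[0.4216, 0.7218]  P^-=[1.1725 0.3434; 0.3434 0.5567]  H_jac=[0.9124 0.0000; 0.0000 -0.6607]  S=[1.4361 -0.2390; -0.2390 0.7130]  K=[0.7329 -0.0725; 0.1401 -0.4689]  nu=[-2.5692, -1.7106]  x^+=[-1.3372, 1.1639]  P^+=[0.3720 0.0871; 0.0871 0.3403]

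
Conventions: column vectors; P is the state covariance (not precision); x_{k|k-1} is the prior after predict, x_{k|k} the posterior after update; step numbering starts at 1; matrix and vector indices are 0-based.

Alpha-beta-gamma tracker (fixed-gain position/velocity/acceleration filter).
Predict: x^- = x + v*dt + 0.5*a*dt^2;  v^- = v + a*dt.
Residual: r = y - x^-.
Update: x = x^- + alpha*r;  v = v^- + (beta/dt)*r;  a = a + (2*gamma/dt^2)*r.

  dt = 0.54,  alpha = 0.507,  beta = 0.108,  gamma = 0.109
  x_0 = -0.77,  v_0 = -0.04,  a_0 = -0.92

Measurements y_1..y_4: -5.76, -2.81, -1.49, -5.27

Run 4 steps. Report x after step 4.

x_post = -5.6354

step 1: x_pred=-0.9257  r=-4.8343  x^+=-3.3767  v^+=-1.5037  a^+=-4.5341
step 2: x_pred=-4.8498  r=2.0398  x^+=-3.8156  v^+=-3.5441  a^+=-3.0092
step 3: x_pred=-6.1682  r=4.6782  x^+=-3.7963  v^+=-4.2334  a^+=0.4882
step 4: x_pred=-6.0112  r=0.7412  x^+=-5.6354  v^+=-3.8216  a^+=1.0423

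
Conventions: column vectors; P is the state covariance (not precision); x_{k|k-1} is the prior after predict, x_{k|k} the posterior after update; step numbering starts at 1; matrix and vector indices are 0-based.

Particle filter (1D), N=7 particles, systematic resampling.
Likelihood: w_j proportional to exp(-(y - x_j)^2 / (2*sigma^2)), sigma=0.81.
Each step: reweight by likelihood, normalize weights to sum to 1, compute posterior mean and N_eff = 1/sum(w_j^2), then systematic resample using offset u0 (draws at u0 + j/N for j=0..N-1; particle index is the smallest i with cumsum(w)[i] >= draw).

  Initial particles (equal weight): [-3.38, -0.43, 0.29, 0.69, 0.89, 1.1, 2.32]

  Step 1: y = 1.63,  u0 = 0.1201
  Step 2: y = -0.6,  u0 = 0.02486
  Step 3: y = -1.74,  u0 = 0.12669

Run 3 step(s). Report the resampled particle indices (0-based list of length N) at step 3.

step 1: w=[0.0000, 0.0133, 0.0858, 0.1720, 0.2221, 0.2722, 0.2346]  mean=1.1792  Neff=4.6385  idx=[3, 3, 4, 5, 5, 6, 6]
step 2: w=[0.2898, 0.2898, 0.1897, 0.1138, 0.1138, 0.0016, 0.0016]  mean=0.8263  Neff=4.3510  idx=[0, 0, 1, 1, 2, 2, 3]
step 3: w=[0.1954, 0.1954, 0.1954, 0.1954, 0.0904, 0.0904, 0.0377]  mean=0.7416  Neff=5.8658  idx=[0, 1, 2, 2, 3, 4, 6]

resampled_idx = [0, 1, 2, 2, 3, 4, 6]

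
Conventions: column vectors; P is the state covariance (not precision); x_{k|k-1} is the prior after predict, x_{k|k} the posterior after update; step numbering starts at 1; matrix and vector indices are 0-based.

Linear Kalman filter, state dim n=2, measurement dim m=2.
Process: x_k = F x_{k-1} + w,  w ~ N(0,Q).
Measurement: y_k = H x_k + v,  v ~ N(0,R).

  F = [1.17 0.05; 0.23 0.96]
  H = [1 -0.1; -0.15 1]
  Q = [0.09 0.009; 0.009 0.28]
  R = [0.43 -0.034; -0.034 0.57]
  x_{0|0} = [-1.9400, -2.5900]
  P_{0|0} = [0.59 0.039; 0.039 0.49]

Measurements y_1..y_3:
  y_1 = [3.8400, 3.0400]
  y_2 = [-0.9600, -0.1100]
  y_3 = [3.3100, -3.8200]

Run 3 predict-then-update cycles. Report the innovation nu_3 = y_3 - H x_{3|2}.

innov = [2.6144, -4.2666]

step 1: x^-=[-2.3993, -2.9326]  P^-=[0.9034 0.2355; 0.2355 0.7800]  S=[1.2941 -0.0084; -0.0084 1.2997]  K=[0.6804 0.0814; 0.1255 0.5738]  nu=[5.9460, 5.6127]  x^+=[2.1034, 1.0340]  P^+=[0.2966 0.0677; 0.0677 0.3330]
step 2: x^-=[2.5126, 1.4764]  P^-=[0.5048 0.1817; 0.1817 0.6325]  S=[0.9048 0.0114; 0.0114 1.1593]  K=[0.5367 0.0861; 0.1243 0.5208]  nu=[-3.3250, -1.2095]  x^+=[0.6239, 0.4332]  P^+=[0.2345 0.0660; 0.0660 0.3025]
step 3: x^-=[0.7516, 0.5593]  P^-=[0.4194 0.1615; 0.1615 0.6004]  S=[0.8231 0.0070; 0.0070 1.1314]  K=[0.4892 0.0841; 0.1190 0.5085]  nu=[2.6144, -4.2666]  x^+=[1.6717, -1.2993]  P^+=[0.2138 0.0634; 0.0634 0.2953]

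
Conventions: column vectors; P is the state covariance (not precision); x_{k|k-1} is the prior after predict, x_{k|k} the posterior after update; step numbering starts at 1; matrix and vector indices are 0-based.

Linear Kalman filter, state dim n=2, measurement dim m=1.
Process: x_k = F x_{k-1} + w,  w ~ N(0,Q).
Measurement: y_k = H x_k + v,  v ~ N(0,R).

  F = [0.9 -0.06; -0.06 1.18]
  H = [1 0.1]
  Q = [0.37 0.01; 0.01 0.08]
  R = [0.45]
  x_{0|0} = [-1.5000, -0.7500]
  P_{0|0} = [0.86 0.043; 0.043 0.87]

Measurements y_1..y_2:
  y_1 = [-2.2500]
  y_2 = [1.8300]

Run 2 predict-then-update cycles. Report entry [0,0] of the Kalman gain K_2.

step 1: x^-=[-1.3050, -0.7950]  P^-=[1.0651 -0.0522; -0.0522 1.2884]  S=[1.5175]  K=[0.6984; 0.0505]  nu=[-0.8655]  x^+=[-1.9095, -0.8387]  P^+=[0.3249 -0.1057; -0.1057 1.2845]
step 2: x^-=[-1.6682, -0.8751]  P^-=[0.6492 -0.2112; -0.2112 1.8847]  S=[1.0758]  K=[0.5838; -0.0211]  nu=[3.5857]  x^+=[0.4252, -0.9507]  P^+=[0.2825 -0.1979; -0.1979 1.8842]

K[0,0] = 0.5838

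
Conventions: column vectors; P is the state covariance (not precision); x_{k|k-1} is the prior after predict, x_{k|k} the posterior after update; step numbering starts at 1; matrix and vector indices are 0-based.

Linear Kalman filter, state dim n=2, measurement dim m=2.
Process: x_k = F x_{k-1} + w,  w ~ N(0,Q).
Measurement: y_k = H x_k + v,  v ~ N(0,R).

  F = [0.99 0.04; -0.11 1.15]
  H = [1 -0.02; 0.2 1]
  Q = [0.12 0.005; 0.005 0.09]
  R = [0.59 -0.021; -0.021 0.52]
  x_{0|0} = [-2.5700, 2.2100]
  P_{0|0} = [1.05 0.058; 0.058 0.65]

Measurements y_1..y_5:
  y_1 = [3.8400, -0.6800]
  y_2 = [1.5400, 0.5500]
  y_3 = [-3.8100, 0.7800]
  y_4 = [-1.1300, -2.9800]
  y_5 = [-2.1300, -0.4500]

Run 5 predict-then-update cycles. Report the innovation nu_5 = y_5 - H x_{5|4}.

step 1: x^-=[-2.4559, 2.8242]  P^-=[1.1547 -0.0137; -0.0137 0.9477]  S=[1.7457 0.1774; 0.1774 1.5084]  K=[0.6548 0.0670; -0.0833 0.6362]  nu=[6.3524, -3.0130]  x^+=[1.5019, 0.3778]  P^+=[0.3838 -0.0557; -0.0557 0.3437]
step 2: x^-=[1.5019, 0.2692]  P^-=[0.4923 -0.0841; -0.0841 0.5633]  S=[1.0859 -0.0176; -0.0176 1.0694]  K=[0.4553 0.0209; -0.0796 0.5097]  nu=[0.0434, -0.0196]  x^+=[1.5213, 0.2558]  P^+=[0.2671 -0.0521; -0.0521 0.2772]
step 3: x^-=[1.5163, 0.1268]  P^-=[0.3781 -0.0704; -0.0704 0.4730]  S=[0.9711 -0.0250; -0.0250 0.9799]  K=[0.3912 0.0153; -0.0703 0.4665]  nu=[-5.3238, 0.3499]  x^+=[-0.5610, 0.6641]  P^+=[0.2296 -0.0462; -0.0462 0.2533]
step 4: x^-=[-0.5289, 0.8255]  P^-=[0.3417 -0.0607; -0.0607 0.4394]  S=[0.9344 -0.0219; -0.0219 0.9488]  K=[0.3674 0.0165; -0.0639 0.4489]  nu=[-0.5846, -3.6997]  x^+=[-0.8048, -0.7978]  P^+=[0.2156 -0.0422; -0.0422 0.2432]
step 5: x^-=[-0.8287, -0.8290]  P^-=[0.3284 -0.0552; -0.0552 0.4249]  S=[0.9207 -0.0188; -0.0188 0.9360]  K=[0.3582 0.0184; -0.0602 0.4410]  nu=[-1.3179, 0.5447]  x^+=[-1.2907, -0.5095]  P^+=[0.2102 -0.0400; -0.0400 0.2386]

innov = [-1.3179, 0.5447]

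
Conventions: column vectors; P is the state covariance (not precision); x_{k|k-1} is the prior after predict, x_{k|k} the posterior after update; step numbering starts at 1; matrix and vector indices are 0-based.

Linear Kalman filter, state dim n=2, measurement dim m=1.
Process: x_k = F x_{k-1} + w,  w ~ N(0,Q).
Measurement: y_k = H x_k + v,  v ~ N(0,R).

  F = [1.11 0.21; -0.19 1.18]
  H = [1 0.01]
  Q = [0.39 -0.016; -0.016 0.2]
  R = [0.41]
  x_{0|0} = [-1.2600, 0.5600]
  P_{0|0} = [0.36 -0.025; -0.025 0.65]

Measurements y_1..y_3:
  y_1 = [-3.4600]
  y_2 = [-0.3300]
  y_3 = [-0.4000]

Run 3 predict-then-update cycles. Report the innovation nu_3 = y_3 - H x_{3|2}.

innov = [0.5157]

step 1: x^-=[-1.2810, 0.9002]  P^-=[0.8506 0.0374; 0.0374 1.1293]  S=[1.2614]  K=[0.6746; 0.0386]  nu=[-2.1880]  x^+=[-2.7570, 0.8157]  P^+=[0.2765 0.0046; 0.0046 1.1274]
step 2: x^-=[-2.8890, 1.4864]  P^-=[0.7826 0.2108; 0.2108 1.7777]  S=[1.1970]  K=[0.6556; 0.1910]  nu=[2.5441]  x^+=[-1.2212, 1.9723]  P^+=[0.2682 0.0610; 0.0610 1.7341]
step 3: x^-=[-0.9413, 2.5593]  P^-=[0.8253 0.4346; 0.4346 2.5968]  S=[1.2443]  K=[0.6668; 0.3701]  nu=[0.5157]  x^+=[-0.5974, 2.7502]  P^+=[0.2721 0.1275; 0.1275 2.4264]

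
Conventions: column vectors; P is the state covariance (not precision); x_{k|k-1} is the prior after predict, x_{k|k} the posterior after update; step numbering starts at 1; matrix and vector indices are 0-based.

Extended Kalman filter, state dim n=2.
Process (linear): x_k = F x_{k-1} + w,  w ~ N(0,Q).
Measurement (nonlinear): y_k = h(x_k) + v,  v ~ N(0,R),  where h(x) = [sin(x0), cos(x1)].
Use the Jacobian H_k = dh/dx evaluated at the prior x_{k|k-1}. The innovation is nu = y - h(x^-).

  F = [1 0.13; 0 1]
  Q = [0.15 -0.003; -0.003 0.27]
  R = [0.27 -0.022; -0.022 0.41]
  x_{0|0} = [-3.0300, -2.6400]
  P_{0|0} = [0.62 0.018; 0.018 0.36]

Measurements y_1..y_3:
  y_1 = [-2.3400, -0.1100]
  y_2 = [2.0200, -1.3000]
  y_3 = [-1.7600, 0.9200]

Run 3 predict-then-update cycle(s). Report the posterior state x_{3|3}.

x_post = [-1.7991, -1.5141]

step 1: x^-=[-3.3732, -2.6400]  P^-=[0.7808 0.0618; 0.0618 0.6300]  H_jac=[-0.9733 0.0000; 0.0000 0.4808]  S=[1.0096 -0.0509; -0.0509 0.5556]  K=[-0.7535 -0.0156; -0.0322 0.5422]  nu=[-2.5695, 0.7668]  x^+=[-1.4491, -2.1414]  P^+=[0.2087 0.0212; 0.0212 0.4638]
step 2: x^-=[-1.7275, -2.1414]  P^-=[0.3720 0.0785; 0.0785 0.7338]  H_jac=[-0.1560 0.0000; 0.0000 0.8416]  S=[0.2791 -0.0323; -0.0323 0.9297]  K=[-0.2006 0.0641; 0.0331 0.6654]  nu=[3.0077, -0.7599]  x^+=[-2.3796, -2.5473]  P^+=[0.3561 0.0365; 0.0365 0.3233]
step 3: x^-=[-2.7107, -2.5473]  P^-=[0.5211 0.0755; 0.0755 0.5933]  H_jac=[-0.9086 0.0000; 0.0000 0.5599]  S=[0.7002 -0.0604; -0.0604 0.5960]  K=[-0.6760 0.0024; -0.0503 0.5523]  nu=[-1.3423, 1.7486]  x^+=[-1.7991, -1.5141]  P^+=[0.2009 0.0283; 0.0283 0.4064]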